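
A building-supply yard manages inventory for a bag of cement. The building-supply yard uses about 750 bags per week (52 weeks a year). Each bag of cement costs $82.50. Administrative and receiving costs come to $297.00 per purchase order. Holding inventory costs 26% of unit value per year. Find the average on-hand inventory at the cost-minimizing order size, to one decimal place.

Annual demand D = 750 × 52 = 39,000.
Holding cost H = 0.26 × $82.50 = $21.4500 per unit per year.
Q* = √(2DS/H) = √(2 × 39,000 × 297 / 21.45) ≈ 1039.23.
Average inventory = Q*/2 ≈ 1039.23 / 2 = 519.615.

Average inventory ≈ 519.6 bags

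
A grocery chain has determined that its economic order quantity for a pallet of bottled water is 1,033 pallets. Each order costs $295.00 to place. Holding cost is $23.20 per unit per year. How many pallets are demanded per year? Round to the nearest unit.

The basic EOQ model gives Q* = √(2DS/H); rearrange for the unknown.
From Q* = √(2DS/H): D = Q*²H / (2S) = 1,033² × 23.2 / (2 × 295) = 41960.110.

D ≈ 41,960 pallets per year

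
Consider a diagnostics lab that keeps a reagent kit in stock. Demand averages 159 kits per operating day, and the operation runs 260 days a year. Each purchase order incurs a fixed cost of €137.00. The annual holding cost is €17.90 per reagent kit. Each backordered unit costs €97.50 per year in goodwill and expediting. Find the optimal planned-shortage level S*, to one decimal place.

Annual demand D = 159 × 260 = 41,340.
With planned backorders, Q* = √(2DS/H) · √((H+B)/B).
√(2DS/H) = √(2 × 41,340 × 137 / 17.9) = 795.489.
√((H+B)/B) = √((17.9+97.5)/97.5) = 1.0879.
Q* ≈ 865.435.
S* = Q* · H/(H+B) = 865.435 × 17.9/115.4 ≈ 134.240.

S* ≈ 134.2 kits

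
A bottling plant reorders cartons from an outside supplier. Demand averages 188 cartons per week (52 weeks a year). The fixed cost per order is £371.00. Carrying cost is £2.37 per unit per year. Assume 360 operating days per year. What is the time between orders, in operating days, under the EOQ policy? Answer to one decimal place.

T ≈ 64.4 days

Annual demand D = 188 × 52 = 9,776.
The optimal lot size = √(2DS/H) = √(2 × 9,776 × 371 / 2.37) ≈ 1749.48.
Cycle time = Q*/D × 360 = 1749.48 / 9,776 × 360 ≈ 64.424 days.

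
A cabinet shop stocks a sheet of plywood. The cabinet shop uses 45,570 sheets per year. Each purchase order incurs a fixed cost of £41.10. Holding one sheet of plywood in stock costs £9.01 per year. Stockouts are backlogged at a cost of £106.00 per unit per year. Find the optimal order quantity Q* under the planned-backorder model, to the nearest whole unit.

Q* ≈ 672 sheets

With planned backorders, Q* = √(2DS/H) · √((H+B)/B).
√(2DS/H) = √(2 × 45,570 × 41.1 / 9.01) = 644.782.
√((H+B)/B) = √((9.01+106)/106) = 1.0416.
Q* ≈ 671.627.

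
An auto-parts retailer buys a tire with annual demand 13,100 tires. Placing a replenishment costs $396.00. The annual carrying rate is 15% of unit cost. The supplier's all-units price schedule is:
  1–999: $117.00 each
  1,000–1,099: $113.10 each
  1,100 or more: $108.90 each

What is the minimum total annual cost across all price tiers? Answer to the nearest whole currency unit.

TC* ≈ $1,440,290

Holding cost per unit per year at price C is H = 0.15·C.
Evaluate total cost at each tier's feasible EOQ or, if the EOQ is below the tier, at the tier's minimum quantity.
EOQ at $117.00 = 768.9 (feasible in tier 1): TC = 13,100×$117.00 + (13,100/768.9)×396 + (768.9/2)×0.15×$117.00 = $1,546,193.88.
EOQ at $113.10 = 782.0 < 1000, so use break Q=1000: TC = 13,100×$113.10 + (13,100/1000.0)×396 + (1000.0/2)×0.15×$113.10 = $1,495,280.10.
EOQ at $108.90 = 797.0 < 1100, so use break Q=1100: TC = 13,100×$108.90 + (13,100/1100.0)×396 + (1100.0/2)×0.15×$108.90 = $1,440,290.25.
Lowest total cost among the candidates is at Q = 1100.0.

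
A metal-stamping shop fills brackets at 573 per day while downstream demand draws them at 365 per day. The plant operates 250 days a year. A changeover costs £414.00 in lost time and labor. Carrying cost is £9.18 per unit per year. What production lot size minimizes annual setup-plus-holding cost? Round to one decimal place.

Q* ≈ 4,761.6 brackets

Annual demand D = 365 × 250 = 91,250.
Production build-up factor (1 − d/p) = 1 − 365/573 = 0.3630.
Q* = √(2DS / (H(1 − d/p))) = √(2 × 91,250 × 414 / (9.18 × 0.3630)).
= √(75,555,000 / 3.3324) ≈ 4761.633.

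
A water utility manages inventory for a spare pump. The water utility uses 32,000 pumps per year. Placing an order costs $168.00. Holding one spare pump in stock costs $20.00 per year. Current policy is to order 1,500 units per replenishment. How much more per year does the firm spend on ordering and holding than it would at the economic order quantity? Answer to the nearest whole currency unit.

EOQ = √(2DS/H) = √(2 × 32,000 × 168 / 20) ≈ 733.21.
Cost at Q* = (D/Q*)S + (Q*/2)H = √(2DSH) ≈ $14,664.24.
Cost at Q = 1,500: (32,000/1,500)×168 + (1,500/2)×20 = $3,584.00 + $15,000.00 = $18,584.00.
Excess = $18,584.00 − $14,664.24 = $3,919.76.

Extra cost ≈ $3,920 per year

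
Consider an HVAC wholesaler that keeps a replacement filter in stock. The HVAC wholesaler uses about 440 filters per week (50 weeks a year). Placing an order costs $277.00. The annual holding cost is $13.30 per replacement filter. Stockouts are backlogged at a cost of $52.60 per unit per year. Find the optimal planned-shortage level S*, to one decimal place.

Annual demand D = 440 × 50 = 22,000.
With planned backorders, Q* = √(2DS/H) · √((H+B)/B).
√(2DS/H) = √(2 × 22,000 × 277 / 13.3) = 957.283.
√((H+B)/B) = √((13.3+52.6)/52.6) = 1.1193.
Q* ≈ 1071.495.
S* = Q* · H/(H+B) = 1071.495 × 13.3/65.9 ≈ 216.250.

S* ≈ 216.3 filters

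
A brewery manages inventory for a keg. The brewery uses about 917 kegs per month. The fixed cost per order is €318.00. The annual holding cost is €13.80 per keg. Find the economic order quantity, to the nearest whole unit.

Q* ≈ 712 kegs

Annual demand D = 917 × 12 = 11,004.
EOQ = √(2DS / H) = √(2 × 11,004 × 318 / 13.8).
= √(6,998,544 / 13.8) = √507,140.8696 ≈ 712.138.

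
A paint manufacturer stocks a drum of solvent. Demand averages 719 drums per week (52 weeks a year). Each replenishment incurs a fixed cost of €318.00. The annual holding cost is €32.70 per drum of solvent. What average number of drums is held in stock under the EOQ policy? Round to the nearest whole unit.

Annual demand D = 719 × 52 = 37,388.
EOQ = √(2DS/H) = √(2 × 37,388 × 318 / 32.7) ≈ 852.75.
Average inventory = Q*/2 ≈ 852.75 / 2 = 426.374.

Average inventory ≈ 426 drums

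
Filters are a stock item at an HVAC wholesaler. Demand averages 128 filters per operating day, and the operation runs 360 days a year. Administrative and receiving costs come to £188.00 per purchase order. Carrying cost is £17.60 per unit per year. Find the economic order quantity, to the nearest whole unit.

Annual demand D = 128 × 360 = 46,080.
EOQ = √(2DS / H) = √(2 × 46,080 × 188 / 17.6).
= √(17,326,080 / 17.6) = √984,436.3636 ≈ 992.188.

Q* ≈ 992 filters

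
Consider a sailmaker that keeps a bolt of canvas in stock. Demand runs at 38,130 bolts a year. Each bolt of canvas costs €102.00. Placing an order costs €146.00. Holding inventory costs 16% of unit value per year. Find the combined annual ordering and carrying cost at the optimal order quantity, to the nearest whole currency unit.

TC* ≈ €13,480

Holding cost H = 0.16 × €102.00 = €16.3200 per unit per year.
The optimal lot size = √(2DS/H) = √(2 × 38,130 × 146 / 16.32) ≈ 825.97.
At the optimum the two cost components are equal, so total cost = 2·(Q*/2)H = Q*·H.
Minimum total = √(2DSH) = √(2 × 38,130 × 146 × 16.32) ≈ 13479.845.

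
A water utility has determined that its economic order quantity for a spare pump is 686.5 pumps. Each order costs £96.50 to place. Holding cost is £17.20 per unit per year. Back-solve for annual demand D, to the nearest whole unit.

Squaring Q* = √(2DS/H) gives Q*² = 2DS/H.
From Q* = √(2DS/H): D = Q*²H / (2S) = 686.5² × 17.2 / (2 × 96.5) = 42000.283.

D ≈ 42,000 pumps per year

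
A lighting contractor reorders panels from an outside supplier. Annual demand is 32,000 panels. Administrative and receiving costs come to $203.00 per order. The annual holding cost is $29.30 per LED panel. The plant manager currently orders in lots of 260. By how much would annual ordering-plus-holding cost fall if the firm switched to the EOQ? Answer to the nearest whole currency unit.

Extra cost ≈ $9,283 per year

EOQ = √(2DS/H) = √(2 × 32,000 × 203 / 29.3) ≈ 665.89.
Cost at Q* = (D/Q*)S + (Q*/2)H = √(2DSH) ≈ $19,510.65.
Cost at Q = 260: (32,000/260)×203 + (260/2)×29.3 = $24,984.62 + $3,809.00 = $28,793.62.
Excess = $28,793.62 − $19,510.65 = $9,282.96.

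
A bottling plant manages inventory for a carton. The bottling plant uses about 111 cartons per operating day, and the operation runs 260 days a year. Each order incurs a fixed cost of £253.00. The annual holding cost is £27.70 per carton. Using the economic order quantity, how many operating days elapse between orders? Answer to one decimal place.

Annual demand D = 111 × 260 = 28,860.
The optimal lot size = √(2DS/H) = √(2 × 28,860 × 253 / 27.7) ≈ 726.08.
Cycle time = Q*/D × 260 = 726.08 / 28,860 × 260 ≈ 6.541 days.

T ≈ 6.5 days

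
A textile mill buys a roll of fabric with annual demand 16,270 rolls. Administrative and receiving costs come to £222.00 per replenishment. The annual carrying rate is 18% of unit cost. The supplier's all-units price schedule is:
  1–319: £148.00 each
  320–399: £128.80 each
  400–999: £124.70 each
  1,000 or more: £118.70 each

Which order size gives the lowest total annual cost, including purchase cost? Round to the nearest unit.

Holding cost per unit per year at price C is H = 0.18·C.
Candidates are each tier's EOQ (if it falls in that tier) and each price-break quantity.
Tier 1 (£148.00): EOQ = 520.7 exceeds tier's upper bound 319, so this tier is dominated.
Tier 2 (£128.80): EOQ = 558.2 exceeds tier's upper bound 399, so this tier is dominated.
EOQ at £124.70 = 567.3 (feasible in tier 3): TC = 16,270×£124.70 + (16,270/567.3)×222 + (567.3/2)×0.18×£124.70 = £2,041,602.70.
EOQ at £118.70 = 581.5 < 1000, so use break Q=1000: TC = 16,270×£118.70 + (16,270/1000.0)×222 + (1000.0/2)×0.18×£118.70 = £1,945,543.94.
Lowest total cost is £1,945,543.94 at Q = 1000.0.

Q* ≈ 1,000 rolls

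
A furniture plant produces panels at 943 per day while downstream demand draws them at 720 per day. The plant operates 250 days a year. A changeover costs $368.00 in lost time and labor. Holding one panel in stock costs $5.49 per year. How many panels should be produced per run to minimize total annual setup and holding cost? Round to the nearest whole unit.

Annual demand D = 720 × 250 = 180,000.
Production build-up factor (1 − d/p) = 1 − 720/943 = 0.2365.
Q* = √(2DS / (H(1 − d/p))) = √(2 × 180,000 × 368 / (5.49 × 0.2365)).
= √(132,480,000 / 1.2983) ≈ 10101.652.

Q* ≈ 10,102 panels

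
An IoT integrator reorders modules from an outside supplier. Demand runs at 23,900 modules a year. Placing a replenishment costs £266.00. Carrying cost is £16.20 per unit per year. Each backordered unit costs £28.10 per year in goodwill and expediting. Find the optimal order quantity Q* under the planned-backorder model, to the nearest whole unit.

With planned backorders, Q* = √(2DS/H) · √((H+B)/B).
√(2DS/H) = √(2 × 23,900 × 266 / 16.2) = 885.926.
√((H+B)/B) = √((16.2+28.1)/28.1) = 1.2556.
Q* ≈ 1112.362.

Q* ≈ 1,112 modules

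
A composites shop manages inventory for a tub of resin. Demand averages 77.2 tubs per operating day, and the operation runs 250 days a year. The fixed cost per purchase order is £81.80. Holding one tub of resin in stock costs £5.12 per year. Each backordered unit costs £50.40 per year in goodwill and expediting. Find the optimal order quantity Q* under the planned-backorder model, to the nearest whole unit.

Annual demand D = 77.2 × 250 = 19,300.
With planned backorders, Q* = √(2DS/H) · √((H+B)/B).
√(2DS/H) = √(2 × 19,300 × 81.8 / 5.12) = 785.300.
√((H+B)/B) = √((5.12+50.4)/50.4) = 1.0496.
Q* ≈ 824.223.

Q* ≈ 824 tubs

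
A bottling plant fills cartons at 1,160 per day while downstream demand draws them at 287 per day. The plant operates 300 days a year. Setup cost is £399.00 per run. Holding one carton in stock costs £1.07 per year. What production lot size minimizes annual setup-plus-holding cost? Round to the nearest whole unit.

Q* ≈ 9,237 cartons

Annual demand D = 287 × 300 = 86,100.
Production build-up factor (1 − d/p) = 1 − 287/1,160 = 0.7526.
Q* = √(2DS / (H(1 − d/p))) = √(2 × 86,100 × 399 / (1.07 × 0.7526)).
= √(68,707,800 / 0.8053) ≈ 9237.044.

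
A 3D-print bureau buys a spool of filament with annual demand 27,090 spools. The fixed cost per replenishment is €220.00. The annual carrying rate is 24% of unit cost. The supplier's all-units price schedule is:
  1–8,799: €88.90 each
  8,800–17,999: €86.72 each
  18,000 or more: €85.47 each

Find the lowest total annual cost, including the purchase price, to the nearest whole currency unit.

Holding cost per unit per year at price C is H = 0.24·C.
Candidates are each tier's EOQ (if it falls in that tier) and each price-break quantity.
EOQ at €88.90 = 747.4 (feasible in tier 1): TC = 27,090×€88.90 + (27,090/747.4)×220 + (747.4/2)×0.24×€88.90 = €2,424,248.31.
EOQ at €86.72 = 756.8 < 8800, so use break Q=8800: TC = 27,090×€86.72 + (27,090/8800.0)×220 + (8800.0/2)×0.24×€86.72 = €2,441,498.37.
EOQ at €85.47 = 762.3 < 18000, so use break Q=18000: TC = 27,090×€85.47 + (27,090/18000.0)×220 + (18000.0/2)×0.24×€85.47 = €2,500,328.60.
Lowest total cost among the candidates is at Q = 747.4.

TC* ≈ €2,424,248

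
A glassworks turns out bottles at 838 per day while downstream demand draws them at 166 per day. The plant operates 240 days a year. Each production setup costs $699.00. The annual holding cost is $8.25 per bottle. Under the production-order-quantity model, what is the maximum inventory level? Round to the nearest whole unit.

Annual demand D = 166 × 240 = 39,840.
Production build-up factor (1 − d/p) = 1 − 166/838 = 0.8019.
Q* = √(2DS / (H(1 − d/p))) = √(2 × 39,840 × 699 / (8.25 × 0.8019)).
= √(55,696,320 / 6.6158) ≈ 2901.507.
Maximum inventory = Q*(1 − d/p) = 2901.507 × 0.8019 ≈ 2326.746.

I_max ≈ 2,327 bottles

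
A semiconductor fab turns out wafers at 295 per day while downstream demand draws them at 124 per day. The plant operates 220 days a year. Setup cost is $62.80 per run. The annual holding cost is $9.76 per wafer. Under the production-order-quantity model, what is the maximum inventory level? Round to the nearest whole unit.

Annual demand D = 124 × 220 = 27,280.
Production build-up factor (1 − d/p) = 1 − 124/295 = 0.5797.
Q* = √(2DS / (H(1 − d/p))) = √(2 × 27,280 × 62.8 / (9.76 × 0.5797)).
= √(3,426,368 / 5.6575) ≈ 778.225.
Maximum inventory = Q*(1 − d/p) = 778.225 × 0.5797 ≈ 451.107.

I_max ≈ 451 wafers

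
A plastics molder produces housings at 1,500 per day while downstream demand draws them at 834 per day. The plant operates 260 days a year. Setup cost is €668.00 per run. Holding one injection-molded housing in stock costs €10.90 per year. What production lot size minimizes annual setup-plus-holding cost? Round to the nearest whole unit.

Annual demand D = 834 × 260 = 216,840.
Production build-up factor (1 − d/p) = 1 − 834/1,500 = 0.4440.
Q* = √(2DS / (H(1 − d/p))) = √(2 × 216,840 × 668 / (10.9 × 0.4440)).
= √(289,698,240 / 4.8396) ≈ 7736.922.

Q* ≈ 7,737 housings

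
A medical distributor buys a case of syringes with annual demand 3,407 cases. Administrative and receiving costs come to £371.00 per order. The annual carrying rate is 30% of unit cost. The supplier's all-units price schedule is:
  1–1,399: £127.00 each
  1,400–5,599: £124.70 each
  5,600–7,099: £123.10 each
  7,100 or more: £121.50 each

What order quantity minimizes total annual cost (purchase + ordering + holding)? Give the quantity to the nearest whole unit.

Holding cost per unit per year at price C is H = 0.30·C.
Candidates are each tier's EOQ (if it falls in that tier) and each price-break quantity.
EOQ at £127.00 = 257.6 (feasible in tier 1): TC = 3,407×£127.00 + (3,407/257.6)×371 + (257.6/2)×0.30×£127.00 = £442,503.10.
EOQ at £124.70 = 260.0 < 1400, so use break Q=1400: TC = 3,407×£124.70 + (3,407/1400.0)×371 + (1400.0/2)×0.30×£124.70 = £451,942.76.
EOQ at £123.10 = 261.6 < 5600, so use break Q=5600: TC = 3,407×£123.10 + (3,407/5600.0)×371 + (5600.0/2)×0.30×£123.10 = £523,031.41.
EOQ at £121.50 = 263.4 < 7100, so use break Q=7100: TC = 3,407×£121.50 + (3,407/7100.0)×371 + (7100.0/2)×0.30×£121.50 = £543,526.03.
Lowest total cost is £442,503.10 at Q = 257.6.

Q* ≈ 258 cases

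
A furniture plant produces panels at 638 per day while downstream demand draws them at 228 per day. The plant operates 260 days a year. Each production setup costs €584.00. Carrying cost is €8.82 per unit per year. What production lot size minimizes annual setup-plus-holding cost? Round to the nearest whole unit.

Annual demand D = 228 × 260 = 59,280.
Production build-up factor (1 − d/p) = 1 − 228/638 = 0.6426.
Q* = √(2DS / (H(1 − d/p))) = √(2 × 59,280 × 584 / (8.82 × 0.6426)).
= √(69,239,040 / 5.668) ≈ 3495.100.

Q* ≈ 3,495 panels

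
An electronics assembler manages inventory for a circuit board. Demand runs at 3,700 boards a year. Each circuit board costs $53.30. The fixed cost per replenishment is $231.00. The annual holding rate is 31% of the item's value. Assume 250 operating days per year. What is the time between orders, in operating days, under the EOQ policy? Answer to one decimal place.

T ≈ 21.7 days

Holding cost H = 0.31 × $53.30 = $16.5230 per unit per year.
The optimal lot size = √(2DS/H) = √(2 × 3,700 × 231 / 16.523) ≈ 321.65.
Cycle time = Q*/D × 250 = 321.65 / 3,700 × 250 ≈ 21.733 days.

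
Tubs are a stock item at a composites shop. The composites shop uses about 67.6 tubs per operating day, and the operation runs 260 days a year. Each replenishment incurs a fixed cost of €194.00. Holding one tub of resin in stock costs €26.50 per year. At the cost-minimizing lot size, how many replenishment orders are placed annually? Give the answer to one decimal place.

Annual demand D = 67.6 × 260 = 17,576.
Q* = √(2DS/H) = √(2 × 17,576 × 194 / 26.5) ≈ 507.29.
Orders per year = D / Q* = 17,576 / 507.29 ≈ 34.647.

N ≈ 34.6 orders per year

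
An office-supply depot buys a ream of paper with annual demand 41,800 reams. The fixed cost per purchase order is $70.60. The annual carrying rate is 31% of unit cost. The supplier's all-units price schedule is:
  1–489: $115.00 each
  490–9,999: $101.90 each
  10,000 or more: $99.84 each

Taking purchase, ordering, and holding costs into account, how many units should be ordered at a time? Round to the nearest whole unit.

Q* ≈ 490 reams

Holding cost per unit per year at price C is H = 0.31·C.
Evaluate total cost at each tier's feasible EOQ or, if the EOQ is below the tier, at the tier's minimum quantity.
EOQ at $115.00 = 406.9 (feasible in tier 1): TC = 41,800×$115.00 + (41,800/406.9)×70.6 + (406.9/2)×0.31×$115.00 = $4,821,505.59.
EOQ at $101.90 = 432.3 < 490, so use break Q=490: TC = 41,800×$101.90 + (41,800/490.0)×70.6 + (490.0/2)×0.31×$101.90 = $4,273,181.92.
EOQ at $99.84 = 436.7 < 10000, so use break Q=10000: TC = 41,800×$99.84 + (41,800/10000.0)×70.6 + (10000.0/2)×0.31×$99.84 = $4,328,359.11.
Lowest total cost is $4,273,181.92 at Q = 490.0.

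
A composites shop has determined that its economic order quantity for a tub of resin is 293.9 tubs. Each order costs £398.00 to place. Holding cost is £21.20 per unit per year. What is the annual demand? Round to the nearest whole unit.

Squaring Q* = √(2DS/H) gives Q*² = 2DS/H.
From Q* = √(2DS/H): D = Q*²H / (2S) = 293.9² × 21.2 / (2 × 398) = 2300.499.

D ≈ 2,300 tubs per year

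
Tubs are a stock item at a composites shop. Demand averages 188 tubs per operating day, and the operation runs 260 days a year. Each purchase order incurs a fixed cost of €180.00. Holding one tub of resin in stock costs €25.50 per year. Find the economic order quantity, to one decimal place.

Annual demand D = 188 × 260 = 48,880.
EOQ = √(2DS / H) = √(2 × 48,880 × 180 / 25.5).
= √(17,596,800 / 25.5) = √690,070.5882 ≈ 830.705.

Q* ≈ 830.7 tubs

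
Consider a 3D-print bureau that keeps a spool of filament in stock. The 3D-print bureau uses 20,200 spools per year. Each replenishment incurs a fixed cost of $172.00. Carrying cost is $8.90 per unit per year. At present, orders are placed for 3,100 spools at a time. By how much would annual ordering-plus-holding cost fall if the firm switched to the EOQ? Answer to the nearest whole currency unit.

Extra cost ≈ $7,052 per year

EOQ = √(2DS/H) = √(2 × 20,200 × 172 / 8.9) ≈ 883.61.
Cost at Q* = (D/Q*)S + (Q*/2)H = √(2DSH) ≈ $7,864.12.
Cost at Q = 3,100: (20,200/3,100)×172 + (3,100/2)×8.9 = $1,120.77 + $13,795.00 = $14,915.77.
Excess = $14,915.77 − $7,864.12 = $7,051.66.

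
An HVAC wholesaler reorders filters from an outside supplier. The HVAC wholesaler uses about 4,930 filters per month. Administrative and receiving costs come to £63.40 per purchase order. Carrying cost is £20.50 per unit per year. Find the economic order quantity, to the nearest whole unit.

Q* ≈ 605 filters

Annual demand D = 4,930 × 12 = 59,160.
EOQ = √(2DS / H) = √(2 × 59,160 × 63.4 / 20.5).
= √(7,501,488 / 20.5) = √365,926.2439 ≈ 604.918.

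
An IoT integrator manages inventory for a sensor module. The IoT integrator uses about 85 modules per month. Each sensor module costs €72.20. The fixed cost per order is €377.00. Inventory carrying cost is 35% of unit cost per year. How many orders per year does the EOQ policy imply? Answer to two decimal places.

N ≈ 5.85 orders per year

Annual demand D = 85 × 12 = 1,020.
Holding cost H = 0.35 × €72.20 = €25.2700 per unit per year.
Q* = √(2DS/H) = √(2 × 1,020 × 377 / 25.27) ≈ 174.45.
Orders per year = D / Q* = 1,020 / 174.45 ≈ 5.847.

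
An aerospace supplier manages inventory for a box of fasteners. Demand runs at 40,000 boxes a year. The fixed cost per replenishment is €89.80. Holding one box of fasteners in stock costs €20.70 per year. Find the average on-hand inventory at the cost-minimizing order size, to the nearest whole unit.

Q* = √(2DS/H) = √(2 × 40,000 × 89.8 / 20.7) ≈ 589.11.
Average inventory = Q*/2 ≈ 589.11 / 2 = 294.556.

Average inventory ≈ 295 boxes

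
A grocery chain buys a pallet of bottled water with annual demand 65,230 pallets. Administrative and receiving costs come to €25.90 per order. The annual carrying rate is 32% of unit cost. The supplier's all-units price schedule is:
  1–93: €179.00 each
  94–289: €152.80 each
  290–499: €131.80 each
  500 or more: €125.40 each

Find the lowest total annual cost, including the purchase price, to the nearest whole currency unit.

TC* ≈ €8,193,253

Holding cost per unit per year at price C is H = 0.32·C.
For each price level, check whether its EOQ is feasible; otherwise the best quantity at that price is the breakpoint.
Tier 1 (€179.00): EOQ = 242.9 exceeds tier's upper bound 93, so this tier is dominated.
EOQ at €152.80 = 262.9 (feasible in tier 2): TC = 65,230×€152.80 + (65,230/262.9)×25.9 + (262.9/2)×0.32×€152.80 = €9,979,997.61.
EOQ at €131.80 = 283.0 < 290, so use break Q=290: TC = 65,230×€131.80 + (65,230/290.0)×25.9 + (290.0/2)×0.32×€131.80 = €8,609,255.23.
EOQ at €125.40 = 290.2 < 500, so use break Q=500: TC = 65,230×€125.40 + (65,230/500.0)×25.9 + (500.0/2)×0.32×€125.40 = €8,193,252.91.
Lowest total cost among the candidates is at Q = 500.0.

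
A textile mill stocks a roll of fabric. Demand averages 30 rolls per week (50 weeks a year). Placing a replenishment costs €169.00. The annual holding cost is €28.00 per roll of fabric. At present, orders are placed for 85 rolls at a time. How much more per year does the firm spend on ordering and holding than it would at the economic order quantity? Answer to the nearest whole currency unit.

Annual demand D = 30 × 50 = 1,500.
EOQ = √(2DS/H) = √(2 × 1,500 × 169 / 28) ≈ 134.56.
Cost at Q* = (D/Q*)S + (Q*/2)H = √(2DSH) ≈ €3,767.76.
Cost at Q = 85: (1,500/85)×169 + (85/2)×28 = €2,982.35 + €1,190.00 = €4,172.35.
Excess = €4,172.35 − €3,767.76 = €404.59.

Extra cost ≈ €405 per year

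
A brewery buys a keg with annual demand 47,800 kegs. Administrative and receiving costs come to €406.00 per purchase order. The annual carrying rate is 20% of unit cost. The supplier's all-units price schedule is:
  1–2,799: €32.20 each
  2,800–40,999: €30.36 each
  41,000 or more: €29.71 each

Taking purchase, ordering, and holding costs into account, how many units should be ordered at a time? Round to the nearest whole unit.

Q* ≈ 2,800 kegs

Holding cost per unit per year at price C is H = 0.20·C.
Candidates are each tier's EOQ (if it falls in that tier) and each price-break quantity.
EOQ at €32.20 = 2455.0 (feasible in tier 1): TC = 47,800×€32.20 + (47,800/2455.0)×406 + (2455.0/2)×0.20×€32.20 = €1,554,970.11.
EOQ at €30.36 = 2528.3 < 2800, so use break Q=2800: TC = 47,800×€30.36 + (47,800/2800.0)×406 + (2800.0/2)×0.20×€30.36 = €1,466,639.80.
EOQ at €29.71 = 2555.8 < 41000, so use break Q=41000: TC = 47,800×€29.71 + (47,800/41000.0)×406 + (41000.0/2)×0.20×€29.71 = €1,542,422.34.
Lowest total cost is €1,466,639.80 at Q = 2800.0.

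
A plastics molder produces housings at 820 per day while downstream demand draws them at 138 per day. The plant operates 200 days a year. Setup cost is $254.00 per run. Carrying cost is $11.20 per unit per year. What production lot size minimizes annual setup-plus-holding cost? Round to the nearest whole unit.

Q* ≈ 1,227 housings

Annual demand D = 138 × 200 = 27,600.
Production build-up factor (1 − d/p) = 1 − 138/820 = 0.8317.
Q* = √(2DS / (H(1 − d/p))) = √(2 × 27,600 × 254 / (11.2 × 0.8317)).
= √(14,020,800 / 9.3151) ≈ 1226.852.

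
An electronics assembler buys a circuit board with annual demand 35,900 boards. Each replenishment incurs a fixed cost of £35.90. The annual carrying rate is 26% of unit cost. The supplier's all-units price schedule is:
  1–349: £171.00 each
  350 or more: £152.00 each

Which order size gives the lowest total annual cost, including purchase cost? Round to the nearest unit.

Q* ≈ 350 boards

Holding cost per unit per year at price C is H = 0.26·C.
Candidates are each tier's EOQ (if it falls in that tier) and each price-break quantity.
EOQ at £171.00 = 240.8 (feasible in tier 1): TC = 35,900×£171.00 + (35,900/240.8)×35.9 + (240.8/2)×0.26×£171.00 = £6,149,605.18.
EOQ at £152.00 = 255.4 < 350, so use break Q=350: TC = 35,900×£152.00 + (35,900/350.0)×35.9 + (350.0/2)×0.26×£152.00 = £5,467,398.31.
Lowest total cost is £5,467,398.31 at Q = 350.0.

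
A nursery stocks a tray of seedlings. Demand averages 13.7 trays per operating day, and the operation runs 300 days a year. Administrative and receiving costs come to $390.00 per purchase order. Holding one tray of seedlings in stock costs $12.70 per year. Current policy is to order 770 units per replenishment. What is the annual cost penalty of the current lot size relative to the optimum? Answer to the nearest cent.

Extra cost ≈ $590.46 per year

Annual demand D = 13.7 × 300 = 4,110.
EOQ = √(2DS/H) = √(2 × 4,110 × 390 / 12.7) ≈ 502.42.
Cost at Q* = (D/Q*)S + (Q*/2)H = √(2DSH) ≈ $6,380.73.
Cost at Q = 770: (4,110/770)×390 + (770/2)×12.7 = $2,081.69 + $4,889.50 = $6,971.19.
Excess = $6,971.19 − $6,380.73 = $590.46.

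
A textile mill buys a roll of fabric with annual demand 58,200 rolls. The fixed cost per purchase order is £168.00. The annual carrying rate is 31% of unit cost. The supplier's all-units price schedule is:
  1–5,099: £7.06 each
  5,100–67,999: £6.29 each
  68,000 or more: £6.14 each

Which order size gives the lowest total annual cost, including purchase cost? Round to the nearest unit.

Holding cost per unit per year at price C is H = 0.31·C.
Candidates are each tier's EOQ (if it falls in that tier) and each price-break quantity.
EOQ at £7.06 = 2989.2 (feasible in tier 1): TC = 58,200×£7.06 + (58,200/2989.2)×168 + (2989.2/2)×0.31×£7.06 = £417,434.06.
EOQ at £6.29 = 3166.8 < 5100, so use break Q=5100: TC = 58,200×£6.29 + (58,200/5100.0)×168 + (5100.0/2)×0.31×£6.29 = £372,967.42.
EOQ at £6.14 = 3205.3 < 68000, so use break Q=68000: TC = 58,200×£6.14 + (58,200/68000.0)×168 + (68000.0/2)×0.31×£6.14 = £422,207.39.
Lowest total cost is £372,967.42 at Q = 5100.0.

Q* ≈ 5,100 rolls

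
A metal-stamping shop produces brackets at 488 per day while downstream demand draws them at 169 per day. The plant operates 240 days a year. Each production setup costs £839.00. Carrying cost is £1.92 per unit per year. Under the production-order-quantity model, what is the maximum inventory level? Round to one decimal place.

Annual demand D = 169 × 240 = 40,560.
Production build-up factor (1 − d/p) = 1 − 169/488 = 0.6537.
Q* = √(2DS / (H(1 − d/p))) = √(2 × 40,560 × 839 / (1.92 × 0.6537)).
= √(68,059,680 / 1.2551) ≈ 7363.917.
Maximum inventory = Q*(1 − d/p) = 7363.917 × 0.6537 ≈ 4813.708.

I_max ≈ 4,813.7 brackets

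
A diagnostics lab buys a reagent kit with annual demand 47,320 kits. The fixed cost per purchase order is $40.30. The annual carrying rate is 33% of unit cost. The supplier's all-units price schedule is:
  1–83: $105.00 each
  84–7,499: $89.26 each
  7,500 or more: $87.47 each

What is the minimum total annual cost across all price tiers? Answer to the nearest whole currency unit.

TC* ≈ $4,234,382

Holding cost per unit per year at price C is H = 0.33·C.
For each price level, check whether its EOQ is feasible; otherwise the best quantity at that price is the breakpoint.
Tier 1 ($105.00): EOQ = 331.8 exceeds tier's upper bound 83, so this tier is dominated.
EOQ at $89.26 = 359.8 (feasible in tier 2): TC = 47,320×$89.26 + (47,320/359.8)×40.3 + (359.8/2)×0.33×$89.26 = $4,234,382.45.
EOQ at $87.47 = 363.5 < 7500, so use break Q=7500: TC = 47,320×$87.47 + (47,320/7500.0)×40.3 + (7500.0/2)×0.33×$87.47 = $4,247,578.79.
Lowest total cost among the candidates is at Q = 359.8.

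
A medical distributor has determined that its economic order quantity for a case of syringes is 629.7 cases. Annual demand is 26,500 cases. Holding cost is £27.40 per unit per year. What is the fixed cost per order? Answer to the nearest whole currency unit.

S ≈ £205

Invert the EOQ relation Q*² = 2DS/H.
From Q* = √(2DS/H): S = Q*²H / (2D) = 629.7² × 27.4 / (2 × 26,500) = 204.9944.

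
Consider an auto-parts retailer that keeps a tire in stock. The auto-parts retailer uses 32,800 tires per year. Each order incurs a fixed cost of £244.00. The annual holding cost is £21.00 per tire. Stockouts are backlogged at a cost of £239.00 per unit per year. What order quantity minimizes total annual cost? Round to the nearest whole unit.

With planned backorders, Q* = √(2DS/H) · √((H+B)/B).
√(2DS/H) = √(2 × 32,800 × 244 / 21) = 873.046.
√((H+B)/B) = √((21+239)/239) = 1.0430.
Q* ≈ 910.594.

Q* ≈ 911 tires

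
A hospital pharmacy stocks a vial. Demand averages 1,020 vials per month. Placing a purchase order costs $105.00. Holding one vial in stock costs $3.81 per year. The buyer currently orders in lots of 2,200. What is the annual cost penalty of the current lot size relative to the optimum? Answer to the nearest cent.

Annual demand D = 1,020 × 12 = 12,240.
EOQ = √(2DS/H) = √(2 × 12,240 × 105 / 3.81) ≈ 821.37.
Cost at Q* = (D/Q*)S + (Q*/2)H = √(2DSH) ≈ $3,129.41.
Cost at Q = 2,200: (12,240/2,200)×105 + (2,200/2)×3.81 = $584.18 + $4,191.00 = $4,775.18.
Excess = $4,775.18 − $3,129.41 = $1,645.77.

Extra cost ≈ $1,645.77 per year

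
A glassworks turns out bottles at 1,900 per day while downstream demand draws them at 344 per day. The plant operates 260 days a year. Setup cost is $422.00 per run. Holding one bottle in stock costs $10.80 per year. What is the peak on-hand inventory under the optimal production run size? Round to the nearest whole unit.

I_max ≈ 2,393 bottles

Annual demand D = 344 × 260 = 89,440.
Production build-up factor (1 − d/p) = 1 − 344/1,900 = 0.8189.
Q* = √(2DS / (H(1 − d/p))) = √(2 × 89,440 × 422 / (10.8 × 0.8189)).
= √(75,487,360 / 8.8446) ≈ 2921.442.
Maximum inventory = Q*(1 − d/p) = 2921.442 × 0.8189 ≈ 2392.507.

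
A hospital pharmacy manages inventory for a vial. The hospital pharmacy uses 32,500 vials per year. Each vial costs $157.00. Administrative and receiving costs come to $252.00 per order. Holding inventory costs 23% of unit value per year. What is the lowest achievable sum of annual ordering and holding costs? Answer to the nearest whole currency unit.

TC* ≈ $24,320

Holding cost H = 0.23 × $157.00 = $36.1100 per unit per year.
EOQ = √(2DS/H) = √(2 × 32,500 × 252 / 36.11) ≈ 673.51.
At the optimum the two cost components are equal, so total cost = 2·(Q*/2)H = Q*·H.
Minimum total = √(2DSH) = √(2 × 32,500 × 252 × 36.11) ≈ 24320.399.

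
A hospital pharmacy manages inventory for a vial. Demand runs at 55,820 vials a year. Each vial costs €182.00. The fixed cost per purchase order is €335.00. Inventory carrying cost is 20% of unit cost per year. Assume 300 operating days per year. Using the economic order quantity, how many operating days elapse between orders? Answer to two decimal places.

Holding cost H = 0.20 × €182.00 = €36.4000 per unit per year.
Q* = √(2DS/H) = √(2 × 55,820 × 335 / 36.4) ≈ 1013.64.
Cycle time = Q*/D × 300 = 1013.64 / 55,820 × 300 ≈ 5.448 days.

T ≈ 5.45 days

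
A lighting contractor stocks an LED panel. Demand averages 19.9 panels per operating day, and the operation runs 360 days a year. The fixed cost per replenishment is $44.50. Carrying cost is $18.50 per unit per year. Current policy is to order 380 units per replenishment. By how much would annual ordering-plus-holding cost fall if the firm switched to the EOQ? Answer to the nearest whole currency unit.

Annual demand D = 19.9 × 360 = 7,164.
EOQ = √(2DS/H) = √(2 × 7,164 × 44.5 / 18.5) ≈ 185.65.
Cost at Q* = (D/Q*)S + (Q*/2)H = √(2DSH) ≈ $3,434.46.
Cost at Q = 380: (7,164/380)×44.5 + (380/2)×18.5 = $838.94 + $3,515.00 = $4,353.94.
Excess = $4,353.94 − $3,434.46 = $919.48.

Extra cost ≈ $919 per year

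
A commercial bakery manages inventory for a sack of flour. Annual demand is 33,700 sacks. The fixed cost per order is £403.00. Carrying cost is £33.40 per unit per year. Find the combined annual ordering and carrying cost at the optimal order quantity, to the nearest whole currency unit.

TC* ≈ £30,120

The optimal lot size = √(2DS/H) = √(2 × 33,700 × 403 / 33.4) ≈ 901.80.
At the optimum the two cost components are equal, so total cost = 2·(Q*/2)H = Q*·H.
Minimum total = √(2DSH) = √(2 × 33,700 × 403 × 33.4) ≈ 30120.051.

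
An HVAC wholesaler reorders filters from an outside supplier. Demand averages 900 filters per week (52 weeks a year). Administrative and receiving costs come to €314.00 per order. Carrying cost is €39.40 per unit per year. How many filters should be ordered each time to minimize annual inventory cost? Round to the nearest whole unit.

Q* ≈ 864 filters

Annual demand D = 900 × 52 = 46,800.
EOQ = √(2DS / H) = √(2 × 46,800 × 314 / 39.4).
= √(29,390,400 / 39.4) = √745,949.2386 ≈ 863.684.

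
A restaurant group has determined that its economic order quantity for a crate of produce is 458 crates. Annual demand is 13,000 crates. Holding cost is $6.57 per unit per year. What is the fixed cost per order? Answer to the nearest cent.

Invert the EOQ relation Q*² = 2DS/H.
From Q* = √(2DS/H): S = Q*²H / (2D) = 458² × 6.57 / (2 × 13,000) = 53.0057.

S ≈ $53.01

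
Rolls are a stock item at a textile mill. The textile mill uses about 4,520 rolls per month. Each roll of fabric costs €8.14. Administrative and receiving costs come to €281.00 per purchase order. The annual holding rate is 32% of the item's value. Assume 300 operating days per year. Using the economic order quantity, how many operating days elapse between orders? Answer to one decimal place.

T ≈ 18.9 days

Annual demand D = 4,520 × 12 = 54,240.
Holding cost H = 0.32 × €8.14 = €2.6048 per unit per year.
Q* = √(2DS/H) = √(2 × 54,240 × 281 / 2.6048) ≈ 3420.90.
Cycle time = Q*/D × 300 = 3420.90 / 54,240 × 300 ≈ 18.921 days.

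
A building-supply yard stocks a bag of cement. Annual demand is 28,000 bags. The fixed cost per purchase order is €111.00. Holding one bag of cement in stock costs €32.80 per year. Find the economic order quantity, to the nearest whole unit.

EOQ = √(2DS / H) = √(2 × 28,000 × 111 / 32.8).
= √(6,216,000 / 32.8) = √189,512.1951 ≈ 435.330.

Q* ≈ 435 bags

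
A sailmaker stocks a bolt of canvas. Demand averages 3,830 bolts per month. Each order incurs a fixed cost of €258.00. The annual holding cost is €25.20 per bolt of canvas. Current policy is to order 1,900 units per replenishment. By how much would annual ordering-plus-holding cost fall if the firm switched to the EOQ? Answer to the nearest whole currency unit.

Extra cost ≈ €5,734 per year

Annual demand D = 3,830 × 12 = 45,960.
EOQ = √(2DS/H) = √(2 × 45,960 × 258 / 25.2) ≈ 970.10.
Cost at Q* = (D/Q*)S + (Q*/2)H = √(2DSH) ≈ €24,446.41.
Cost at Q = 1,900: (45,960/1,900)×258 + (1,900/2)×25.2 = €6,240.88 + €23,940.00 = €30,180.88.
Excess = €30,180.88 − €24,446.41 = €5,734.47.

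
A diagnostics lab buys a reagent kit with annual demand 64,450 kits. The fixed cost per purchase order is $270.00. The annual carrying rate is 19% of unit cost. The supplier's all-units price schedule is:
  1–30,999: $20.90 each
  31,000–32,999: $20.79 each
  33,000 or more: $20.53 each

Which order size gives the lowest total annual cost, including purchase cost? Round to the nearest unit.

Q* ≈ 2,960 kits

Holding cost per unit per year at price C is H = 0.19·C.
Evaluate total cost at each tier's feasible EOQ or, if the EOQ is below the tier, at the tier's minimum quantity.
EOQ at $20.90 = 2960.5 (feasible in tier 1): TC = 64,450×$20.90 + (64,450/2960.5)×270 + (2960.5/2)×0.19×$20.90 = $1,358,760.96.
EOQ at $20.79 = 2968.3 < 31000, so use break Q=31000: TC = 64,450×$20.79 + (64,450/31000.0)×270 + (31000.0/2)×0.19×$20.79 = $1,401,703.39.
EOQ at $20.53 = 2987.0 < 33000, so use break Q=33000: TC = 64,450×$20.53 + (64,450/33000.0)×270 + (33000.0/2)×0.19×$20.53 = $1,388,047.37.
Lowest total cost is $1,358,760.96 at Q = 2960.5.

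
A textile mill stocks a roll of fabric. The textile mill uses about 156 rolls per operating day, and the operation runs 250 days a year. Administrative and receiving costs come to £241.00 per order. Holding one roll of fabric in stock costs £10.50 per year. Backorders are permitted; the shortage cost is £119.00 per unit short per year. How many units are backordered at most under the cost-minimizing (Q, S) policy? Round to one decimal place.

Annual demand D = 156 × 250 = 39,000.
With planned backorders, Q* = √(2DS/H) · √((H+B)/B).
√(2DS/H) = √(2 × 39,000 × 241 / 10.5) = 1338.016.
√((H+B)/B) = √((10.5+119)/119) = 1.0432.
Q* ≈ 1395.798.
S* = Q* · H/(H+B) = 1395.798 × 10.5/129.5 ≈ 113.173.

S* ≈ 113.2 rolls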